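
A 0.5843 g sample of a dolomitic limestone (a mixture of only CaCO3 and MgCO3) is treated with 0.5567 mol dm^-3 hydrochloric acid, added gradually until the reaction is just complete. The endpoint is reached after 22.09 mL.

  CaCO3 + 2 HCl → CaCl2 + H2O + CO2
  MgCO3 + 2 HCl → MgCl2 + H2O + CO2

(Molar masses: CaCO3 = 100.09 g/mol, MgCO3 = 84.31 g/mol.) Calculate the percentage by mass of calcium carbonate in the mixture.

71.54 %

n(HCl) = 0.02209 × 0.5567 = 0.01230 mol
Let x = n(CaCO3), y = n(MgCO3).
Titrant: 2x + 2y = 0.01230;  mass: 100.09x + 84.31y = 0.5843
Solving, x = 4.176 × 10^-3 mol, y = 1.973 × 10^-3 mol
mass of CaCO3 = 4.176 × 10^-3 × 100.09 = 0.4180 g
% CaCO3 = 0.4180 / 0.5843 × 100 = 71.54 %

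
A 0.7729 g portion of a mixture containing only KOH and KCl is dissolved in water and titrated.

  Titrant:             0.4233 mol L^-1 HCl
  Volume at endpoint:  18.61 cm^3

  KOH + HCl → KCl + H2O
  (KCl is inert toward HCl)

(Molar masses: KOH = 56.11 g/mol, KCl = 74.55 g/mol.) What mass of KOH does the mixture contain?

n(HCl) = 0.01861 × 0.4233 = 7.878 × 10^-3 mol
Let x = n(KOH), y = n(KCl).
Titrant: 1x = 7.878 × 10^-3;  mass: 56.11x + 74.55y = 0.7729
Solving, x = 7.878 × 10^-3 mol, y = 4.438 × 10^-3 mol
mass of KOH = 7.878 × 10^-3 × 56.11 = 0.4420 g

0.4420 g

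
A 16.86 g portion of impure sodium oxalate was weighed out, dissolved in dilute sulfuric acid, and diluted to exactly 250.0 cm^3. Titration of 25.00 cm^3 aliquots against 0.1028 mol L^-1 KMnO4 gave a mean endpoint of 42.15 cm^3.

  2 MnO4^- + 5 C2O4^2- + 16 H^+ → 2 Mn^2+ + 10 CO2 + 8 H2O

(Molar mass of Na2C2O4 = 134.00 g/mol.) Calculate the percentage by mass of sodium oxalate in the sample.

86.09 %

n(KMnO4) per titration = 0.04215 × 0.1028 = 4.333 × 10^-3 mol
From the 5:2 ratio, n(Na2C2O4) in each aliquot = 5/2 × 4.333 × 10^-3 = 0.01083 mol
n(Na2C2O4) in the whole flask = 0.01083 × 250.0/25.00 = 0.1083 mol
mass of Na2C2O4 = 0.1083 × 134.00 = 14.52 g
% Na2C2O4 = 14.52 / 16.86 × 100 = 86.09 %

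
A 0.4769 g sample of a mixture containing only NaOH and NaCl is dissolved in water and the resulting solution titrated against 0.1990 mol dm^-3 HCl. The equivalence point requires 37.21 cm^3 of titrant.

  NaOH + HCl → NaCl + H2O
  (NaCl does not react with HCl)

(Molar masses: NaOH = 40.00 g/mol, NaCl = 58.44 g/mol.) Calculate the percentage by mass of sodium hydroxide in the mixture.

62.11 %

n(HCl) = 0.03721 × 0.1990 = 7.405 × 10^-3 mol
Let x = n(NaOH), y = n(NaCl).
Titrant: 1x = 7.405 × 10^-3;  mass: 40.00x + 58.44y = 0.4769
Solving, x = 7.405 × 10^-3 mol, y = 3.092 × 10^-3 mol
mass of NaOH = 7.405 × 10^-3 × 40.00 = 0.2962 g
% NaOH = 0.2962 / 0.4769 × 100 = 62.11 %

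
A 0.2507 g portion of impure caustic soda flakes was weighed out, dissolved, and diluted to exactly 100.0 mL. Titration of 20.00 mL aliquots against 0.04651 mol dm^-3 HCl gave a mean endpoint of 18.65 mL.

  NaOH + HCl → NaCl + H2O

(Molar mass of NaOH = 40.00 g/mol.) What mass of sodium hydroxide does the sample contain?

0.1735 g

n(HCl) per titration = 0.01865 × 0.04651 = 8.674 × 10^-4 mol
n(NaOH) in each aliquot = 8.674 × 10^-4 mol (1:1 ratio)
n(NaOH) in the whole flask = 8.674 × 10^-4 × 100.0/20.00 = 4.337 × 10^-3 mol
mass of NaOH = 4.337 × 10^-3 × 40.00 = 0.1735 g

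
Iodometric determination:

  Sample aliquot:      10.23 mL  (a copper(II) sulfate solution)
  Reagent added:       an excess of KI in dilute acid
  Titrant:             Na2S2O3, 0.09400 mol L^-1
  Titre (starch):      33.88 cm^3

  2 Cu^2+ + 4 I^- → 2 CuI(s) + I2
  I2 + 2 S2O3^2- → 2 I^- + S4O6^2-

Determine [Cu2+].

0.3113 mol/L

n(S2O3^2-) = 0.03388 × 0.09400 = 3.185 × 10^-3 mol
n(I2) = n(S2O3^2-)/2 = 1.592 × 10^-3 mol
From the 2:1 ratio, n(Cu2+) in the aliquot = 2/1 × 1.592 × 10^-3 = 3.185 × 10^-3 mol
[Cu2+] = 3.185 × 10^-3 / 0.01023 = 0.3113 mol/L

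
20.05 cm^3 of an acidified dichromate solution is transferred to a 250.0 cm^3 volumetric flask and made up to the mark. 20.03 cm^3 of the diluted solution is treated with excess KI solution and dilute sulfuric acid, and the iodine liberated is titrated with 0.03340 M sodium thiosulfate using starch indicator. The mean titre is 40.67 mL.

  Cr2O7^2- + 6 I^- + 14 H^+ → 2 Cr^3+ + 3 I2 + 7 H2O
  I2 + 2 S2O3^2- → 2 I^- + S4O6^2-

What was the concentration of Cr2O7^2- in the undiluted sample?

n(S2O3^2-) = 0.04067 × 0.03340 = 1.358 × 10^-3 mol
n(I2) = n(S2O3^2-)/2 = 6.792 × 10^-4 mol
From the 1:3 ratio, n(Cr2O7^2-) in the aliquot = 1/3 × 6.792 × 10^-4 = 2.264 × 10^-4 mol
[Cr2O7^2-]_dilute = 2.264 × 10^-4 / 0.02003 = 0.01130 mol/L
[Cr2O7^2-]_original = 0.01130 × 250.0/20.05 = 0.1409 mol/L

0.1409 M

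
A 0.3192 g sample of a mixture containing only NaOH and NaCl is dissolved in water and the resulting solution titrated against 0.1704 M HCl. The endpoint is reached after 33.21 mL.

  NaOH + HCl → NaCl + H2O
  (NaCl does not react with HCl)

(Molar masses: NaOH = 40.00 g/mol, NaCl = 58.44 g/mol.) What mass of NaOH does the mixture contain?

0.2264 g

n(HCl) = 0.03321 × 0.1704 = 5.659 × 10^-3 mol
Let x = n(NaOH), y = n(NaCl).
Titrant: 1x = 5.659 × 10^-3;  mass: 40.00x + 58.44y = 0.3192
Solving, x = 5.659 × 10^-3 mol, y = 1.589 × 10^-3 mol
mass of NaOH = 5.659 × 10^-3 × 40.00 = 0.2264 g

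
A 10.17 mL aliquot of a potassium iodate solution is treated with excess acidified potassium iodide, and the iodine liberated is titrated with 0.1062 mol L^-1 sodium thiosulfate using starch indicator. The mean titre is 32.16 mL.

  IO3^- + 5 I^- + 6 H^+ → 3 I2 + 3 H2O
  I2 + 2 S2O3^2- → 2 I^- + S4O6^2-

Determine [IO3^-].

n(S2O3^2-) = 0.03216 × 0.1062 = 3.415 × 10^-3 mol
n(I2) = n(S2O3^2-)/2 = 1.708 × 10^-3 mol
From the 1:3 ratio, n(IO3^-) in the aliquot = 1/3 × 1.708 × 10^-3 = 5.692 × 10^-4 mol
[IO3^-] = 5.692 × 10^-4 / 0.01017 = 0.05597 mol/L

0.05597 mol/L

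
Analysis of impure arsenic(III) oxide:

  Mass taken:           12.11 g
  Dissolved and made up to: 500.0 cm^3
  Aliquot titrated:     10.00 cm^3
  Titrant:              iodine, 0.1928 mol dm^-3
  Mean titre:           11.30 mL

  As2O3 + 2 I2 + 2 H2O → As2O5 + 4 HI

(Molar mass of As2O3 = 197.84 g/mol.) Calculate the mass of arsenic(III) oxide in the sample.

n(I2) per titration = 0.01130 × 0.1928 = 2.179 × 10^-3 mol
From the 1:2 ratio, n(As2O3) in each aliquot = 1/2 × 2.179 × 10^-3 = 1.089 × 10^-3 mol
n(As2O3) in the whole flask = 1.089 × 10^-3 × 500.0/10.00 = 0.05447 mol
mass of As2O3 = 0.05447 × 197.84 = 10.78 g

10.78 g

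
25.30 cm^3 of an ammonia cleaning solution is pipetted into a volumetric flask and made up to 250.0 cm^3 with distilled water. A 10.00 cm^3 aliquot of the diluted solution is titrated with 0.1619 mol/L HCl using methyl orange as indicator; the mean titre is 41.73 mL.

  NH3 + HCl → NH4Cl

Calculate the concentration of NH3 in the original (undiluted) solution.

6.676 mol/L

n(HCl) = 0.04173 × 0.1619 = 6.756 × 10^-3 mol
n(NH3) in the aliquot = 6.756 × 10^-3 mol (1:1 ratio)
[NH3]_dilute = 6.756 × 10^-3 / 0.01000 = 0.6756 mol/L
Dilution factor = 250.0 / 25.30 = 9.881
[NH3]_stock = 0.6756 × 9.881 = 6.676 mol/L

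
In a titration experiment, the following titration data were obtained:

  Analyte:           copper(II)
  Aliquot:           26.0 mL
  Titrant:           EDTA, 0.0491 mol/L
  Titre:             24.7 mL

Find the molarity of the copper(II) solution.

Cu^2+ + EDTA^4- → [Cu(EDTA)]^2-
n(EDTA) = 0.0247 L × 0.0491 mol/L = 1.21 × 10^-3 mol
n(Cu2+) = 1.21 × 10^-3 mol (1:1 mole ratio)
[Cu2+] = 1.21 × 10^-3 mol / 0.0260 L = 0.0466 mol/L

0.0466 mol/L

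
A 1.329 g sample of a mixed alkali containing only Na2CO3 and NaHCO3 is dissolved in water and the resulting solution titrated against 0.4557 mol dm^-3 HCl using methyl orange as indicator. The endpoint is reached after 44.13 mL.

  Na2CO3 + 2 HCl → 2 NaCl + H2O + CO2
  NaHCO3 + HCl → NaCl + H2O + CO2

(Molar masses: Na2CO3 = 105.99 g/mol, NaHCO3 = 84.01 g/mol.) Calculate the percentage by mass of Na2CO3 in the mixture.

46.34 %

n(HCl) = 0.04413 × 0.4557 = 0.02011 mol
Let x = n(Na2CO3), y = n(NaHCO3).
Titrant: 2x + 1y = 0.02011;  mass: 105.99x + 84.01y = 1.329
Solving, x = 5.811 × 10^-3 mol, y = 8.488 × 10^-3 mol
mass of Na2CO3 = 5.811 × 10^-3 × 105.99 = 0.6159 g
% Na2CO3 = 0.6159 / 1.329 × 100 = 46.34 %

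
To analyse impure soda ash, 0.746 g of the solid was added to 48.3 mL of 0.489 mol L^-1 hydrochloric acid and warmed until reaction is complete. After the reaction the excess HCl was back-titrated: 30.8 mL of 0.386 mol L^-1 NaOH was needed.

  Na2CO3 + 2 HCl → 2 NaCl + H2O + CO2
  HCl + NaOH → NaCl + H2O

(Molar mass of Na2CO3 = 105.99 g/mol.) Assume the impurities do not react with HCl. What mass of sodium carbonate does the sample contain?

0.622 g

n(HCl) added = 0.0483 × 0.489 = 0.0236 mol
n(NaOH) used in back-titration = 0.0308 × 0.386 = 0.0119 mol
n(HCl) left over = 0.0119 mol (1:1 ratio)
n(HCl) consumed by analyte = 0.0236 − 0.0119 = 0.0117 mol
From the 1:2 ratio, n(Na2CO3) = 1/2 × 0.0117 = 5.86 × 10^-3 mol
mass of Na2CO3 = 5.86 × 10^-3 × 105.99 = 0.622 g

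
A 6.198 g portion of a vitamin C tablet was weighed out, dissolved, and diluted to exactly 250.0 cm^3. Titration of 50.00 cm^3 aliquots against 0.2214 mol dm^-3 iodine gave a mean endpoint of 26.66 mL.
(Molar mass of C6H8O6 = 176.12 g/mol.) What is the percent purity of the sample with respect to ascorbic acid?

C6H8O6 + I2 → C6H6O6 + 2 HI
n(I2) per titration = 0.02666 × 0.2214 = 5.903 × 10^-3 mol
n(C6H8O6) in each aliquot = 5.903 × 10^-3 mol (1:1 ratio)
n(C6H8O6) in the whole flask = 5.903 × 10^-3 × 250.0/50.00 = 0.02951 mol
mass of C6H8O6 = 0.02951 × 176.12 = 5.198 g
% C6H8O6 = 5.198 / 6.198 × 100 = 83.86 %

83.86 %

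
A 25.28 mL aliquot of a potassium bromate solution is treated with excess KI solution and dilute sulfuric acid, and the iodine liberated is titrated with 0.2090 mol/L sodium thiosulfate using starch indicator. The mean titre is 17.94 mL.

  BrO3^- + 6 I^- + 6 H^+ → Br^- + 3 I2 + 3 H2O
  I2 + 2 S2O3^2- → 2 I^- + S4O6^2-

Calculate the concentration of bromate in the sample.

n(S2O3^2-) = 0.01794 × 0.2090 = 3.749 × 10^-3 mol
n(I2) = n(S2O3^2-)/2 = 1.875 × 10^-3 mol
From the 1:3 ratio, n(BrO3^-) in the aliquot = 1/3 × 1.875 × 10^-3 = 6.249 × 10^-4 mol
[BrO3^-] = 6.249 × 10^-4 / 0.02528 = 0.02472 mol/L

0.02472 mol/L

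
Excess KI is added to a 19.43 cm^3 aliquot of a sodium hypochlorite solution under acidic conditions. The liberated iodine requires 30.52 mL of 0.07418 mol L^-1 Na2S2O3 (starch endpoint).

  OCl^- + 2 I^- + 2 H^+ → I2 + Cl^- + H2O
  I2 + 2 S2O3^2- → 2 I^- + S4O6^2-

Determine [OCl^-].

n(S2O3^2-) = 0.03052 × 0.07418 = 2.264 × 10^-3 mol
n(I2) = n(S2O3^2-)/2 = 1.132 × 10^-3 mol
n(OCl^-) in the aliquot = 1.132 × 10^-3 mol (1:1 ratio)
[OCl^-] = 1.132 × 10^-3 / 0.01943 = 0.05826 mol/L

0.05826 mol/L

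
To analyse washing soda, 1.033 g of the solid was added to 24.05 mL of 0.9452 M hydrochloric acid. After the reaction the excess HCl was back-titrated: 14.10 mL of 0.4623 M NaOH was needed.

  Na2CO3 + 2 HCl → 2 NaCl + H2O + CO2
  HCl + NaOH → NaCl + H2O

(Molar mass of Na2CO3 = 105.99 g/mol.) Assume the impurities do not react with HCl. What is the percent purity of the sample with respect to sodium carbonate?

83.18 %

n(HCl) added = 0.02405 × 0.9452 = 0.02273 mol
n(NaOH) used in back-titration = 0.01410 × 0.4623 = 6.518 × 10^-3 mol
n(HCl) left over = 6.518 × 10^-3 mol (1:1 ratio)
n(HCl) consumed by analyte = 0.02273 − 6.518 × 10^-3 = 0.01621 mol
From the 1:2 ratio, n(Na2CO3) = 1/2 × 0.01621 = 8.107 × 10^-3 mol
mass of Na2CO3 = 8.107 × 10^-3 × 105.99 = 0.8592 g
% Na2CO3 = 0.8592 / 1.033 × 100 = 83.18 %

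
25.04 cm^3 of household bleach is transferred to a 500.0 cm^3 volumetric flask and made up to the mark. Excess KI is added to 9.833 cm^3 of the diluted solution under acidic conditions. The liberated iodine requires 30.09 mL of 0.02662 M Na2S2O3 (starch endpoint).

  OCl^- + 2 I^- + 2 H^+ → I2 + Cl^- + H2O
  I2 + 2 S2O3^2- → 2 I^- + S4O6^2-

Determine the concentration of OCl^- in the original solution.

0.8133 M

n(S2O3^2-) = 0.03009 × 0.02662 = 8.010 × 10^-4 mol
n(I2) = n(S2O3^2-)/2 = 4.005 × 10^-4 mol
n(OCl^-) in the aliquot = 4.005 × 10^-4 mol (1:1 ratio)
[OCl^-]_dilute = 4.005 × 10^-4 / 0.009833 = 0.04073 mol/L
[OCl^-]_original = 0.04073 × 500.0/25.04 = 0.8133 mol/L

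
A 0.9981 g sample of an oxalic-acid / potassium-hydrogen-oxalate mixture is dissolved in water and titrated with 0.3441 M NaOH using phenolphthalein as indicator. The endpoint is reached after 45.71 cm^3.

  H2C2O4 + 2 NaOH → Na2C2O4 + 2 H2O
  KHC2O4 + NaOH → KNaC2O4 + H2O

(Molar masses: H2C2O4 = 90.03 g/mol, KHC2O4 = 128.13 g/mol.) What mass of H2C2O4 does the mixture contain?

0.5509 g

n(NaOH) = 0.04571 × 0.3441 = 0.01573 mol
Let x = n(H2C2O4), y = n(KHC2O4).
Titrant: 2x + 1y = 0.01573;  mass: 90.03x + 128.13y = 0.9981
Solving, x = 6.119 × 10^-3 mol, y = 3.490 × 10^-3 mol
mass of H2C2O4 = 6.119 × 10^-3 × 90.03 = 0.5509 g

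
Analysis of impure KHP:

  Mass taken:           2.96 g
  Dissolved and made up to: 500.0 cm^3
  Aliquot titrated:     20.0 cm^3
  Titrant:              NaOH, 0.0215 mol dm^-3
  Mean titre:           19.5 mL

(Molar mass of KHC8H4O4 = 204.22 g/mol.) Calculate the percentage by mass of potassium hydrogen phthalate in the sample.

72.3 %

KHC8H4O4 + NaOH → KNaC8H4O4 + H2O
n(NaOH) per titration = 0.0195 × 0.0215 = 4.19 × 10^-4 mol
n(KHC8H4O4) in each aliquot = 4.19 × 10^-4 mol (1:1 ratio)
n(KHC8H4O4) in the whole flask = 4.19 × 10^-4 × 500.0/20.0 = 0.0105 mol
mass of KHC8H4O4 = 0.0105 × 204.22 = 2.14 g
% KHC8H4O4 = 2.14 / 2.96 × 100 = 72.3 %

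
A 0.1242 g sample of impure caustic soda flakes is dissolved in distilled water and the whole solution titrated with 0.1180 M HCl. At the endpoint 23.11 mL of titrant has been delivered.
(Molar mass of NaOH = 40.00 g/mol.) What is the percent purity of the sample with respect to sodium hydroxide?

NaOH + HCl → NaCl + H2O
n(HCl) = 0.02311 L × 0.1180 mol/L = 2.727 × 10^-3 mol
n(NaOH) = 2.727 × 10^-3 mol (1:1 ratio)
mass of NaOH = 2.727 × 10^-3 × 40.00 g/mol = 0.1091 g
% NaOH = 0.1091 / 0.1242 × 100 = 87.83 %

87.83 %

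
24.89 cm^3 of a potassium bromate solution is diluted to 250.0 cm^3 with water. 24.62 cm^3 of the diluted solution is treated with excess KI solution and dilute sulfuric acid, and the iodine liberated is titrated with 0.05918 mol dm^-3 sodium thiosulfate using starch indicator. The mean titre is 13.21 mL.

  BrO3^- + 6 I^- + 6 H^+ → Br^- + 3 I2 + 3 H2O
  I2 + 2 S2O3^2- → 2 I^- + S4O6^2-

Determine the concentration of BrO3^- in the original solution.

0.05316 mol/L

n(S2O3^2-) = 0.01321 × 0.05918 = 7.818 × 10^-4 mol
n(I2) = n(S2O3^2-)/2 = 3.909 × 10^-4 mol
From the 1:3 ratio, n(BrO3^-) in the aliquot = 1/3 × 3.909 × 10^-4 = 1.303 × 10^-4 mol
[BrO3^-]_dilute = 1.303 × 10^-4 / 0.02462 = 0.005292 mol/L
[BrO3^-]_original = 0.005292 × 250.0/24.89 = 0.05316 mol/L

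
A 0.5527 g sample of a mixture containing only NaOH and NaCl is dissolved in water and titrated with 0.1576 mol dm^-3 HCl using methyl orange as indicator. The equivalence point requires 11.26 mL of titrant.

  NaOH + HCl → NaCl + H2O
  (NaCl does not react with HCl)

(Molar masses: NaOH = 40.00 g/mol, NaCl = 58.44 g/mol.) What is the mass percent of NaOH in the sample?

n(HCl) = 0.01126 × 0.1576 = 1.775 × 10^-3 mol
Let x = n(NaOH), y = n(NaCl).
Titrant: 1x = 1.775 × 10^-3;  mass: 40.00x + 58.44y = 0.5527
Solving, x = 1.775 × 10^-3 mol, y = 8.243 × 10^-3 mol
mass of NaOH = 1.775 × 10^-3 × 40.00 = 0.07098 g
% NaOH = 0.07098 / 0.5527 × 100 = 12.84 %

12.84 %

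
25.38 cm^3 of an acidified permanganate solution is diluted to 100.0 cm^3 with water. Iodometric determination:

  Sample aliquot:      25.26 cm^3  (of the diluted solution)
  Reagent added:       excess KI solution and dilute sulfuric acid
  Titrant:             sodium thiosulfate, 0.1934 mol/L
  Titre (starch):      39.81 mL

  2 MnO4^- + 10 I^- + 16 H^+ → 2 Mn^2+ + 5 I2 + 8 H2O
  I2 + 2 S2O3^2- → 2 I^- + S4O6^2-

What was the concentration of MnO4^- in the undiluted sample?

n(S2O3^2-) = 0.03981 × 0.1934 = 7.699 × 10^-3 mol
n(I2) = n(S2O3^2-)/2 = 3.850 × 10^-3 mol
From the 2:5 ratio, n(MnO4^-) in the aliquot = 2/5 × 3.850 × 10^-3 = 1.540 × 10^-3 mol
[MnO4^-]_dilute = 1.540 × 10^-3 / 0.02526 = 0.06096 mol/L
[MnO4^-]_original = 0.06096 × 100.0/25.38 = 0.2402 mol/L

0.2402 mol/L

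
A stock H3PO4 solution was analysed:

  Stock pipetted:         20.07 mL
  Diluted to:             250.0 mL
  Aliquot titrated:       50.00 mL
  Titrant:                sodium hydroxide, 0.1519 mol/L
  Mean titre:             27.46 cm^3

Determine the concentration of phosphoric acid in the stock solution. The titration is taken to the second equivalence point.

H3PO4 + 2 NaOH → Na2HPO4 + 2 H2O
n(NaOH) = 0.02746 × 0.1519 = 4.171 × 10^-3 mol
From the 1:2 ratio, n(H3PO4) in the aliquot = 1/2 × 4.171 × 10^-3 = 2.086 × 10^-3 mol
[H3PO4]_dilute = 2.086 × 10^-3 / 0.05000 = 0.04171 mol/L
Dilution factor = 250.0 / 20.07 = 12.46
[H3PO4]_stock = 0.04171 × 12.46 = 0.5196 mol/L

0.5196 mol/L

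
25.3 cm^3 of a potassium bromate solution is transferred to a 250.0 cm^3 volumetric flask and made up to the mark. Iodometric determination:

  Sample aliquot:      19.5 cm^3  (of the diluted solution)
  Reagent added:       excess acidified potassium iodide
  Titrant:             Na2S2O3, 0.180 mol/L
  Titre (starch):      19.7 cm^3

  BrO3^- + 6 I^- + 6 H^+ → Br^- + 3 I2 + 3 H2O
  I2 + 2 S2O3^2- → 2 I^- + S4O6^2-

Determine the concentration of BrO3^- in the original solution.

0.299 mol/L

n(S2O3^2-) = 0.0197 × 0.180 = 3.55 × 10^-3 mol
n(I2) = n(S2O3^2-)/2 = 1.77 × 10^-3 mol
From the 1:3 ratio, n(BrO3^-) in the aliquot = 1/3 × 1.77 × 10^-3 = 5.91 × 10^-4 mol
[BrO3^-]_dilute = 5.91 × 10^-4 / 0.0195 = 0.0303 mol/L
[BrO3^-]_original = 0.0303 × 250.0/25.3 = 0.299 mol/L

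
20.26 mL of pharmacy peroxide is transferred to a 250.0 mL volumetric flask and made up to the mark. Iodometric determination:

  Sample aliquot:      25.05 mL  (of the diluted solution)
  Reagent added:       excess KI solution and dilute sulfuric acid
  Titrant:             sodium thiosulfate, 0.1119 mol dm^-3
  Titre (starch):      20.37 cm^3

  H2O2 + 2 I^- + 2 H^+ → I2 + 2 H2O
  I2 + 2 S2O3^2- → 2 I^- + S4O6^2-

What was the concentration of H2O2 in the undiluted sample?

0.5614 mol/L

n(S2O3^2-) = 0.02037 × 0.1119 = 2.279 × 10^-3 mol
n(I2) = n(S2O3^2-)/2 = 1.140 × 10^-3 mol
n(H2O2) in the aliquot = 1.140 × 10^-3 mol (1:1 ratio)
[H2O2]_dilute = 1.140 × 10^-3 / 0.02505 = 0.04550 mol/L
[H2O2]_original = 0.04550 × 250.0/20.26 = 0.5614 mol/L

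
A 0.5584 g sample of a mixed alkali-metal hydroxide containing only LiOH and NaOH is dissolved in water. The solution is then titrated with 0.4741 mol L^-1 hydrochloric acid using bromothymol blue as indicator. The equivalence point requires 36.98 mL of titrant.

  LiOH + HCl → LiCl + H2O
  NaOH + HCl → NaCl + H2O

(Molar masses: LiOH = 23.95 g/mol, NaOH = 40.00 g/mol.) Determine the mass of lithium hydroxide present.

0.2132 g

n(HCl) = 0.03698 × 0.4741 = 0.01753 mol
Let x = n(LiOH), y = n(NaOH).
Titrant: 1x + 1y = 0.01753;  mass: 23.95x + 40.00y = 0.5584
Solving, x = 8.903 × 10^-3 mol, y = 8.629 × 10^-3 mol
mass of LiOH = 8.903 × 10^-3 × 23.95 = 0.2132 g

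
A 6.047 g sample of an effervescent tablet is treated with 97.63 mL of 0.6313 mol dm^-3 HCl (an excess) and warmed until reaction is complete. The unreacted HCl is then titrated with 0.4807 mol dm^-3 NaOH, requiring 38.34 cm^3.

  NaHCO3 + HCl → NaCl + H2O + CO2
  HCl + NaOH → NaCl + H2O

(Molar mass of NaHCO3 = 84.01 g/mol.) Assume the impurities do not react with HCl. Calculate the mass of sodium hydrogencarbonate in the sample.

n(HCl) added = 0.09763 × 0.6313 = 0.06163 mol
n(NaOH) used in back-titration = 0.03834 × 0.4807 = 0.01843 mol
n(HCl) left over = 0.01843 mol (1:1 ratio)
n(HCl) consumed by analyte = 0.06163 − 0.01843 = 0.04320 mol
n(NaHCO3) = 0.04320 mol (1:1 ratio)
mass of NaHCO3 = 0.04320 × 84.01 = 3.630 g

3.630 g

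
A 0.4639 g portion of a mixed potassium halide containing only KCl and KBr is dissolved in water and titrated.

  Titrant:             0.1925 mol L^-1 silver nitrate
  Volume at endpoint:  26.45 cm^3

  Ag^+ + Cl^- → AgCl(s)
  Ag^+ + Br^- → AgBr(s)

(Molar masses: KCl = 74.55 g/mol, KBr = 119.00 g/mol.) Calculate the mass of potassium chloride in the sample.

n(AgNO3) = 0.02645 × 0.1925 = 5.092 × 10^-3 mol
Let x = n(KCl), y = n(KBr).
Titrant: 1x + 1y = 5.092 × 10^-3;  mass: 74.55x + 119.00y = 0.4639
Solving, x = 3.195 × 10^-3 mol, y = 1.897 × 10^-3 mol
mass of KCl = 3.195 × 10^-3 × 74.55 = 0.2382 g

0.2382 g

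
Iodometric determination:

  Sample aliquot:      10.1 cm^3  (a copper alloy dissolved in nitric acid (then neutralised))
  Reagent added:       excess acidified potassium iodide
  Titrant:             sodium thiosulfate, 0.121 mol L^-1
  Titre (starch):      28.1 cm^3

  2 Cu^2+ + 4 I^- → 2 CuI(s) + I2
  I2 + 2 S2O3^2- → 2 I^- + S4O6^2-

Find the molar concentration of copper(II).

n(S2O3^2-) = 0.0281 × 0.121 = 3.40 × 10^-3 mol
n(I2) = n(S2O3^2-)/2 = 1.70 × 10^-3 mol
From the 2:1 ratio, n(Cu2+) in the aliquot = 2/1 × 1.70 × 10^-3 = 3.40 × 10^-3 mol
[Cu2+] = 3.40 × 10^-3 / 0.0101 = 0.337 mol/L

0.337 mol/L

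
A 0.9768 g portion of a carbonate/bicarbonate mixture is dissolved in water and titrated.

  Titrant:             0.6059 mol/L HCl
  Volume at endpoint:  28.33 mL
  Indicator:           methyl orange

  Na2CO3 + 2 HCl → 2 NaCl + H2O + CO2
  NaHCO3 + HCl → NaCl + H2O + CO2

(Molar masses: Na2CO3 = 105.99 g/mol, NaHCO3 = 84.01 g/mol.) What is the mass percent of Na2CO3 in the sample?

n(HCl) = 0.02833 × 0.6059 = 0.01717 mol
Let x = n(Na2CO3), y = n(NaHCO3).
Titrant: 2x + 1y = 0.01717;  mass: 105.99x + 84.01y = 0.9768
Solving, x = 7.500 × 10^-3 mol, y = 2.165 × 10^-3 mol
mass of Na2CO3 = 7.500 × 10^-3 × 105.99 = 0.7950 g
% Na2CO3 = 0.7950 / 0.9768 × 100 = 81.38 %

81.38 %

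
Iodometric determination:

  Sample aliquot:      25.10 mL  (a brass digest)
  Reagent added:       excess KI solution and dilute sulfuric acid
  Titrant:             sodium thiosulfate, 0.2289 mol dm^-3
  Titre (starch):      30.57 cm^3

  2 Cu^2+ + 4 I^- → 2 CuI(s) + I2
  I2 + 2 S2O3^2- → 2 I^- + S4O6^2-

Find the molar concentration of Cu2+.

n(S2O3^2-) = 0.03057 × 0.2289 = 6.997 × 10^-3 mol
n(I2) = n(S2O3^2-)/2 = 3.499 × 10^-3 mol
From the 2:1 ratio, n(Cu2+) in the aliquot = 2/1 × 3.499 × 10^-3 = 6.997 × 10^-3 mol
[Cu2+] = 6.997 × 10^-3 / 0.02510 = 0.2788 mol/L

0.2788 mol/L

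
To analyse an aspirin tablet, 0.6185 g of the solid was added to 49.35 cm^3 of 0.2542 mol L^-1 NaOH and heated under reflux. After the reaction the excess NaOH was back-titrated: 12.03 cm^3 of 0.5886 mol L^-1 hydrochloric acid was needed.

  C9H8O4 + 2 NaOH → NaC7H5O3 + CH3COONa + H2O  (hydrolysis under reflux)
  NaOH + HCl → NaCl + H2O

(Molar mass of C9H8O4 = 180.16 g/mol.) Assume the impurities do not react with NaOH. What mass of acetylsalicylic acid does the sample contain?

n(NaOH) added = 0.04935 × 0.2542 = 0.01254 mol
n(HCl) used in back-titration = 0.01203 × 0.5886 = 7.081 × 10^-3 mol
n(NaOH) left over = 7.081 × 10^-3 mol (1:1 ratio)
n(NaOH) consumed by analyte = 0.01254 − 7.081 × 10^-3 = 5.464 × 10^-3 mol
From the 1:2 ratio, n(C9H8O4) = 1/2 × 5.464 × 10^-3 = 2.732 × 10^-3 mol
mass of C9H8O4 = 2.732 × 10^-3 × 180.16 = 0.4922 g

0.4922 g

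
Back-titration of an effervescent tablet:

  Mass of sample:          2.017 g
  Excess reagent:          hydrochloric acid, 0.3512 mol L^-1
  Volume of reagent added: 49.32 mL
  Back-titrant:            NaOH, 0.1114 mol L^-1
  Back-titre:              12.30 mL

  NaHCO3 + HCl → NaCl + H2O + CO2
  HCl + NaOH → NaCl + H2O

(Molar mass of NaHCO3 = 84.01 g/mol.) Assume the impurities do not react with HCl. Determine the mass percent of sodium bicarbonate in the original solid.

66.44 %

n(HCl) added = 0.04932 × 0.3512 = 0.01732 mol
n(NaOH) used in back-titration = 0.01230 × 0.1114 = 1.370 × 10^-3 mol
n(HCl) left over = 1.370 × 10^-3 mol (1:1 ratio)
n(HCl) consumed by analyte = 0.01732 − 1.370 × 10^-3 = 0.01595 mol
n(NaHCO3) = 0.01595 mol (1:1 ratio)
mass of NaHCO3 = 0.01595 × 84.01 = 1.340 g
% NaHCO3 = 1.340 / 2.017 × 100 = 66.44 %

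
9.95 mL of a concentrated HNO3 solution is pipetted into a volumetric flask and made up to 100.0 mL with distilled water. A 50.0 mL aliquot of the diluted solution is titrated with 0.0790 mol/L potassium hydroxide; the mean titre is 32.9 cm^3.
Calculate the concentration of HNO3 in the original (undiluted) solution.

HNO3 + KOH → KNO3 + H2O
n(KOH) = 0.0329 × 0.0790 = 2.60 × 10^-3 mol
n(HNO3) in the aliquot = 2.60 × 10^-3 mol (1:1 ratio)
[HNO3]_dilute = 2.60 × 10^-3 / 0.0500 = 0.0520 mol/L
Dilution factor = 100.0 / 9.95 = 10.05
[HNO3]_stock = 0.0520 × 10.05 = 0.522 mol/L

0.522 mol/L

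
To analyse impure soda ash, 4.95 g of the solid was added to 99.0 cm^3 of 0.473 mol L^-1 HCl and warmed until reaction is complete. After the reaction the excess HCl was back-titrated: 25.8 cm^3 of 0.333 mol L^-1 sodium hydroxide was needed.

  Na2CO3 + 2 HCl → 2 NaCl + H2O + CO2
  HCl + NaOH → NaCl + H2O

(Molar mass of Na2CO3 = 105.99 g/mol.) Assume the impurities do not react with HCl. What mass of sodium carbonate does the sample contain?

n(HCl) added = 0.0990 × 0.473 = 0.0468 mol
n(NaOH) used in back-titration = 0.0258 × 0.333 = 8.59 × 10^-3 mol
n(HCl) left over = 8.59 × 10^-3 mol (1:1 ratio)
n(HCl) consumed by analyte = 0.0468 − 8.59 × 10^-3 = 0.0382 mol
From the 1:2 ratio, n(Na2CO3) = 1/2 × 0.0382 = 0.0191 mol
mass of Na2CO3 = 0.0191 × 105.99 = 2.03 g

2.03 g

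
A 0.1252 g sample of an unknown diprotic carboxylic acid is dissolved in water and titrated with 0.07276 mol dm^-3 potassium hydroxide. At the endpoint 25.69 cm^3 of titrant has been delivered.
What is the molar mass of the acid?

n(KOH) = 0.02569 L × 0.07276 mol/L = 1.869 × 10^-3 mol
From the 1:2 ratio, n(H2A) = 1/2 × 1.869 × 10^-3 = 9.346 × 10^-4 mol
M = m / n = 0.1252 g / 9.346 × 10^-4 mol = 134.0 g/mol

134.0 g/mol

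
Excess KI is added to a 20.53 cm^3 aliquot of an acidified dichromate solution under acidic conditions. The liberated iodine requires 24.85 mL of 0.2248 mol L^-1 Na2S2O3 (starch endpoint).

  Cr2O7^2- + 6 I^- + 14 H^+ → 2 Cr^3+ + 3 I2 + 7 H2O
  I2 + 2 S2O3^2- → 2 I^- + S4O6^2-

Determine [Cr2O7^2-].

0.04535 mol/L

n(S2O3^2-) = 0.02485 × 0.2248 = 5.586 × 10^-3 mol
n(I2) = n(S2O3^2-)/2 = 2.793 × 10^-3 mol
From the 1:3 ratio, n(Cr2O7^2-) in the aliquot = 1/3 × 2.793 × 10^-3 = 9.310 × 10^-4 mol
[Cr2O7^2-] = 9.310 × 10^-4 / 0.02053 = 0.04535 mol/L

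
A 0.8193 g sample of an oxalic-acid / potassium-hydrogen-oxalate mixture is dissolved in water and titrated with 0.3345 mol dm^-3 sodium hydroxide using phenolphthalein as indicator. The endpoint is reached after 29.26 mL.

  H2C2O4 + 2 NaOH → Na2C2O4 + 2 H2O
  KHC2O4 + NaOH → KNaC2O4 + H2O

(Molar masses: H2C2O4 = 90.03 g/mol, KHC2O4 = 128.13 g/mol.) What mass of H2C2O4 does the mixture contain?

0.2355 g

n(NaOH) = 0.02926 × 0.3345 = 9.787 × 10^-3 mol
Let x = n(H2C2O4), y = n(KHC2O4).
Titrant: 2x + 1y = 9.787 × 10^-3;  mass: 90.03x + 128.13y = 0.8193
Solving, x = 2.615 × 10^-3 mol, y = 4.557 × 10^-3 mol
mass of H2C2O4 = 2.615 × 10^-3 × 90.03 = 0.2355 g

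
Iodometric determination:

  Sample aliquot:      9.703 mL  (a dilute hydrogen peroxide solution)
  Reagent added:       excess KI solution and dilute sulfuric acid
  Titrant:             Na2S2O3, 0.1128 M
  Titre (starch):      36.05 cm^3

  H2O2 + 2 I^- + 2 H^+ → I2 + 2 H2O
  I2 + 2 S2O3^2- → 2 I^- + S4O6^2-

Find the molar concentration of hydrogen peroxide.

n(S2O3^2-) = 0.03605 × 0.1128 = 4.066 × 10^-3 mol
n(I2) = n(S2O3^2-)/2 = 2.033 × 10^-3 mol
n(H2O2) in the aliquot = 2.033 × 10^-3 mol (1:1 ratio)
[H2O2] = 2.033 × 10^-3 / 0.009703 = 0.2095 mol/L

0.2095 M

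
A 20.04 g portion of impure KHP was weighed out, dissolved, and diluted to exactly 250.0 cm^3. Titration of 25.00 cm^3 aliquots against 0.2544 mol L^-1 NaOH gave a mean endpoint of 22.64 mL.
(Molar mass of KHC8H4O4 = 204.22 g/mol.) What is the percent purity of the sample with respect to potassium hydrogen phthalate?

KHC8H4O4 + NaOH → KNaC8H4O4 + H2O
n(NaOH) per titration = 0.02264 × 0.2544 = 5.760 × 10^-3 mol
n(KHC8H4O4) in each aliquot = 5.760 × 10^-3 mol (1:1 ratio)
n(KHC8H4O4) in the whole flask = 5.760 × 10^-3 × 250.0/25.00 = 0.05760 mol
mass of KHC8H4O4 = 0.05760 × 204.22 = 11.76 g
% KHC8H4O4 = 11.76 / 20.04 × 100 = 58.69 %

58.69 %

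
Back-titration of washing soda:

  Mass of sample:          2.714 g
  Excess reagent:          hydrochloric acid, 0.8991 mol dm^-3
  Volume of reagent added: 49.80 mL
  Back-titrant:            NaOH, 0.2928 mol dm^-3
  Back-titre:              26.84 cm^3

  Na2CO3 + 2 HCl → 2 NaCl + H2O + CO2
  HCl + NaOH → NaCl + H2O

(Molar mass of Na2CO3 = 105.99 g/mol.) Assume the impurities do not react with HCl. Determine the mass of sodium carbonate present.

n(HCl) added = 0.04980 × 0.8991 = 0.04478 mol
n(NaOH) used in back-titration = 0.02684 × 0.2928 = 7.859 × 10^-3 mol
n(HCl) left over = 7.859 × 10^-3 mol (1:1 ratio)
n(HCl) consumed by analyte = 0.04478 − 7.859 × 10^-3 = 0.03692 mol
From the 1:2 ratio, n(Na2CO3) = 1/2 × 0.03692 = 0.01846 mol
mass of Na2CO3 = 0.01846 × 105.99 = 1.956 g

1.956 g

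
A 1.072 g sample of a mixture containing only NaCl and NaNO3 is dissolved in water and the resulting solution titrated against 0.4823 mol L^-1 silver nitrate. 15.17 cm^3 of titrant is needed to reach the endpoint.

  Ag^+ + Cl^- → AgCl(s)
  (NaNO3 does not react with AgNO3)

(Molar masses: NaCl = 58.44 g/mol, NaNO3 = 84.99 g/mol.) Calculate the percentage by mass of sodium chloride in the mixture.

n(AgNO3) = 0.01517 × 0.4823 = 7.316 × 10^-3 mol
Let x = n(NaCl), y = n(NaNO3).
Titrant: 1x = 7.316 × 10^-3;  mass: 58.44x + 84.99y = 1.072
Solving, x = 7.316 × 10^-3 mol, y = 7.582 × 10^-3 mol
mass of NaCl = 7.316 × 10^-3 × 58.44 = 0.4276 g
% NaCl = 0.4276 / 1.072 × 100 = 39.89 %

39.89 %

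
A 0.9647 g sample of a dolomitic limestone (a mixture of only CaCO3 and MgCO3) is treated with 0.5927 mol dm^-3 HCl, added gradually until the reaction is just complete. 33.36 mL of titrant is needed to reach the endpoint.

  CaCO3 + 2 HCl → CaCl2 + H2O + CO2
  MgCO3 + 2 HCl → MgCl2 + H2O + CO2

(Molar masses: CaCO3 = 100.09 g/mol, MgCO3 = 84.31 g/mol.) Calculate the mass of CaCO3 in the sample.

0.8321 g

n(HCl) = 0.03336 × 0.5927 = 0.01977 mol
Let x = n(CaCO3), y = n(MgCO3).
Titrant: 2x + 2y = 0.01977;  mass: 100.09x + 84.31y = 0.9647
Solving, x = 8.314 × 10^-3 mol, y = 1.572 × 10^-3 mol
mass of CaCO3 = 8.314 × 10^-3 × 100.09 = 0.8321 g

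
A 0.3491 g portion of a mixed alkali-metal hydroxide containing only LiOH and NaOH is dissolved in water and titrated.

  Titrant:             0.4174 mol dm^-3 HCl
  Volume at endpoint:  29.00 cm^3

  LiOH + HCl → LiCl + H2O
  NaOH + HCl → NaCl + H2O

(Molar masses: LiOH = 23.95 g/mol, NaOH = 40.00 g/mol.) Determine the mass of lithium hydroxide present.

n(HCl) = 0.02900 × 0.4174 = 0.01210 mol
Let x = n(LiOH), y = n(NaOH).
Titrant: 1x + 1y = 0.01210;  mass: 23.95x + 40.00y = 0.3491
Solving, x = 8.416 × 10^-3 mol, y = 3.688 × 10^-3 mol
mass of LiOH = 8.416 × 10^-3 × 23.95 = 0.2016 g

0.2016 g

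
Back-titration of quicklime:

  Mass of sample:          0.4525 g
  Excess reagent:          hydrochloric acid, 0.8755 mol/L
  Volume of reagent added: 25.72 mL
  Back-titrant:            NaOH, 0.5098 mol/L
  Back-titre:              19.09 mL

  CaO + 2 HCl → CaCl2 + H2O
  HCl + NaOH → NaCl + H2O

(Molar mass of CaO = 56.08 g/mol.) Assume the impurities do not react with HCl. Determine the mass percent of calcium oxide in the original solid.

79.23 %

n(HCl) added = 0.02572 × 0.8755 = 0.02252 mol
n(NaOH) used in back-titration = 0.01909 × 0.5098 = 9.732 × 10^-3 mol
n(HCl) left over = 9.732 × 10^-3 mol (1:1 ratio)
n(HCl) consumed by analyte = 0.02252 − 9.732 × 10^-3 = 0.01279 mol
From the 1:2 ratio, n(CaO) = 1/2 × 0.01279 = 6.393 × 10^-3 mol
mass of CaO = 6.393 × 10^-3 × 56.08 = 0.3585 g
% CaO = 0.3585 / 0.4525 × 100 = 79.23 %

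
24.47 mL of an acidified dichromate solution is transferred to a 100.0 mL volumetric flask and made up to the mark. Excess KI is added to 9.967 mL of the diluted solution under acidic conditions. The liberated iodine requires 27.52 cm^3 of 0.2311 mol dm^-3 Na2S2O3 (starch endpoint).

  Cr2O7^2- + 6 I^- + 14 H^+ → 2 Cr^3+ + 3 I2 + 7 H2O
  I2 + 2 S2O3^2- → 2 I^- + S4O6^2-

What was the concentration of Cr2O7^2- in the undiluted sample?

0.4346 mol/L

n(S2O3^2-) = 0.02752 × 0.2311 = 6.360 × 10^-3 mol
n(I2) = n(S2O3^2-)/2 = 3.180 × 10^-3 mol
From the 1:3 ratio, n(Cr2O7^2-) in the aliquot = 1/3 × 3.180 × 10^-3 = 1.060 × 10^-3 mol
[Cr2O7^2-]_dilute = 1.060 × 10^-3 / 0.009967 = 0.1063 mol/L
[Cr2O7^2-]_original = 0.1063 × 100.0/24.47 = 0.4346 mol/L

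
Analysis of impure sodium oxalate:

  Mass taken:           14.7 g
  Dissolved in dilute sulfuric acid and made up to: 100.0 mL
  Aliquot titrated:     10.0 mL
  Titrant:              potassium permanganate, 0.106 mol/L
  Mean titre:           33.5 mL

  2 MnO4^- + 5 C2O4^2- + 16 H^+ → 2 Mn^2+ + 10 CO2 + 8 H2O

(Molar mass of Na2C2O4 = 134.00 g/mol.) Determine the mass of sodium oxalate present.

n(KMnO4) per titration = 0.0335 × 0.106 = 3.55 × 10^-3 mol
From the 5:2 ratio, n(Na2C2O4) in each aliquot = 5/2 × 3.55 × 10^-3 = 8.88 × 10^-3 mol
n(Na2C2O4) in the whole flask = 8.88 × 10^-3 × 100.0/10.0 = 0.0888 mol
mass of Na2C2O4 = 0.0888 × 134.00 = 11.9 g

11.9 g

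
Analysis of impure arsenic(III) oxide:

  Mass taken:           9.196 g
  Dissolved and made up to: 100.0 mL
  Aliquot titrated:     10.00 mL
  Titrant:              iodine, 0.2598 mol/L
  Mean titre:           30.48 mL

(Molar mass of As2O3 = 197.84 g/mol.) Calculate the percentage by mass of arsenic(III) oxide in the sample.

85.18 %

As2O3 + 2 I2 + 2 H2O → As2O5 + 4 HI
n(I2) per titration = 0.03048 × 0.2598 = 7.919 × 10^-3 mol
From the 1:2 ratio, n(As2O3) in each aliquot = 1/2 × 7.919 × 10^-3 = 3.959 × 10^-3 mol
n(As2O3) in the whole flask = 3.959 × 10^-3 × 100.0/10.00 = 0.03959 mol
mass of As2O3 = 0.03959 × 197.84 = 7.833 g
% As2O3 = 7.833 / 9.196 × 100 = 85.18 %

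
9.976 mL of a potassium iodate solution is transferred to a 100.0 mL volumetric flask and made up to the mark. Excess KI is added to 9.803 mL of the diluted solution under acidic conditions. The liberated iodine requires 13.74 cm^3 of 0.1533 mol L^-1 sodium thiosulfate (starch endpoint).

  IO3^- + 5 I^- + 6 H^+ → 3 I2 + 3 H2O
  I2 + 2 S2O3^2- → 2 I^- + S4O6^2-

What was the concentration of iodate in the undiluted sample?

n(S2O3^2-) = 0.01374 × 0.1533 = 2.106 × 10^-3 mol
n(I2) = n(S2O3^2-)/2 = 1.053 × 10^-3 mol
From the 1:3 ratio, n(IO3^-) in the aliquot = 1/3 × 1.053 × 10^-3 = 3.511 × 10^-4 mol
[IO3^-]_dilute = 3.511 × 10^-4 / 0.009803 = 0.03581 mol/L
[IO3^-]_original = 0.03581 × 100.0/9.976 = 0.3590 mol/L

0.3590 mol/L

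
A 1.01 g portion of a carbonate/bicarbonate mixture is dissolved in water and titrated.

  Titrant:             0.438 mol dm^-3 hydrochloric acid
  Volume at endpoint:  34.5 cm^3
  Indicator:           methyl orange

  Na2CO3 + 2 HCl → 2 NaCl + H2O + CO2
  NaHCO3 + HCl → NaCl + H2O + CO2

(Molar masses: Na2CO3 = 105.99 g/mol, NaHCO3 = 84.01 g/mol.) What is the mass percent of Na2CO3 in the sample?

n(HCl) = 0.0345 × 0.438 = 0.0151 mol
Let x = n(Na2CO3), y = n(NaHCO3).
Titrant: 2x + 1y = 0.0151;  mass: 105.99x + 84.01y = 1.01
Solving, x = 4.18 × 10^-3 mol, y = 6.74 × 10^-3 mol
mass of Na2CO3 = 4.18 × 10^-3 × 105.99 = 0.443 g
% Na2CO3 = 0.443 / 1.01 × 100 = 43.9 %

43.9 %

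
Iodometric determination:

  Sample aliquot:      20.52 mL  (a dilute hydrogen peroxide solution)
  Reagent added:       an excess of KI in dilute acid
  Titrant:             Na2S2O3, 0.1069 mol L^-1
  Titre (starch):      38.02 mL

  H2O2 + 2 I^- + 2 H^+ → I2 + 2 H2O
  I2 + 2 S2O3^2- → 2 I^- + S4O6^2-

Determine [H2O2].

0.09903 mol/L

n(S2O3^2-) = 0.03802 × 0.1069 = 4.064 × 10^-3 mol
n(I2) = n(S2O3^2-)/2 = 2.032 × 10^-3 mol
n(H2O2) in the aliquot = 2.032 × 10^-3 mol (1:1 ratio)
[H2O2] = 2.032 × 10^-3 / 0.02052 = 0.09903 mol/L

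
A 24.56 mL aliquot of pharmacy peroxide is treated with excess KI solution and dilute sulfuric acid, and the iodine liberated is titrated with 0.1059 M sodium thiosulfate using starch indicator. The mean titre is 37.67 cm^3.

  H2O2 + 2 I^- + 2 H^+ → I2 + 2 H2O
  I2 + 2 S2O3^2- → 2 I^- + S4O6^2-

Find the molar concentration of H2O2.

0.08121 M

n(S2O3^2-) = 0.03767 × 0.1059 = 3.989 × 10^-3 mol
n(I2) = n(S2O3^2-)/2 = 1.995 × 10^-3 mol
n(H2O2) in the aliquot = 1.995 × 10^-3 mol (1:1 ratio)
[H2O2] = 1.995 × 10^-3 / 0.02456 = 0.08121 mol/L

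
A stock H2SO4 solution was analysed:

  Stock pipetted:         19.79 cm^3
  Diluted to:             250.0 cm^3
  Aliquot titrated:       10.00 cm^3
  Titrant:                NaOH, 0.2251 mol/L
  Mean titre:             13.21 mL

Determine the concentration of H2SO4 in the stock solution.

H2SO4 + 2 NaOH → Na2SO4 + 2 H2O
n(NaOH) = 0.01321 × 0.2251 = 2.974 × 10^-3 mol
From the 1:2 ratio, n(H2SO4) in the aliquot = 1/2 × 2.974 × 10^-3 = 1.487 × 10^-3 mol
[H2SO4]_dilute = 1.487 × 10^-3 / 0.01000 = 0.1487 mol/L
Dilution factor = 250.0 / 19.79 = 12.63
[H2SO4]_stock = 0.1487 × 12.63 = 1.878 mol/L

1.878 mol/L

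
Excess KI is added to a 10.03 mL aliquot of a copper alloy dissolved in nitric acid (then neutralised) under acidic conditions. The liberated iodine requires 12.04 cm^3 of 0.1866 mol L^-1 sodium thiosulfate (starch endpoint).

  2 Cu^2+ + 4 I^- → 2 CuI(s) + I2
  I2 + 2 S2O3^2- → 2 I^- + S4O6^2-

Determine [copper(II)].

0.2240 mol/L

n(S2O3^2-) = 0.01204 × 0.1866 = 2.247 × 10^-3 mol
n(I2) = n(S2O3^2-)/2 = 1.123 × 10^-3 mol
From the 2:1 ratio, n(Cu2+) in the aliquot = 2/1 × 1.123 × 10^-3 = 2.247 × 10^-3 mol
[Cu2+] = 2.247 × 10^-3 / 0.01003 = 0.2240 mol/L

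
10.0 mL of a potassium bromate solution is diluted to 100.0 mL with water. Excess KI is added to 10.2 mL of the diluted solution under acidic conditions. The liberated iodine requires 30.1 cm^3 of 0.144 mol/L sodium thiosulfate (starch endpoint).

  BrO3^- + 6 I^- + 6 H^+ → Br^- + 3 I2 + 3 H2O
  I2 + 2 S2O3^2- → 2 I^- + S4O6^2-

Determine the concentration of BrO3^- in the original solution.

n(S2O3^2-) = 0.0301 × 0.144 = 4.33 × 10^-3 mol
n(I2) = n(S2O3^2-)/2 = 2.17 × 10^-3 mol
From the 1:3 ratio, n(BrO3^-) in the aliquot = 1/3 × 2.17 × 10^-3 = 7.22 × 10^-4 mol
[BrO3^-]_dilute = 7.22 × 10^-4 / 0.0102 = 0.0708 mol/L
[BrO3^-]_original = 0.0708 × 100.0/10.0 = 0.708 mol/L

0.708 mol/L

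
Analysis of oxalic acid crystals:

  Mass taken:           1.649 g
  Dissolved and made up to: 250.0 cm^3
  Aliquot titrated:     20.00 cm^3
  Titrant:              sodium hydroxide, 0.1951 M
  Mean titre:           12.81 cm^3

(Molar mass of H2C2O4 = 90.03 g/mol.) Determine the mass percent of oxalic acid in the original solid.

85.28 %

H2C2O4 + 2 NaOH → Na2C2O4 + 2 H2O
n(NaOH) per titration = 0.01281 × 0.1951 = 2.499 × 10^-3 mol
From the 1:2 ratio, n(H2C2O4) in each aliquot = 1/2 × 2.499 × 10^-3 = 1.250 × 10^-3 mol
n(H2C2O4) in the whole flask = 1.250 × 10^-3 × 250.0/20.00 = 0.01562 mol
mass of H2C2O4 = 0.01562 × 90.03 = 1.406 g
% H2C2O4 = 1.406 / 1.649 × 100 = 85.28 %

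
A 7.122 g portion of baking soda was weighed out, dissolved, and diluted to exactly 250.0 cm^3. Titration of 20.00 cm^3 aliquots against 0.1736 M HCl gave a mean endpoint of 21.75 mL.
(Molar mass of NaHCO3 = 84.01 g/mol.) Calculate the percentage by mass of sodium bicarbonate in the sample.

NaHCO3 + HCl → NaCl + H2O + CO2
n(HCl) per titration = 0.02175 × 0.1736 = 3.776 × 10^-3 mol
n(NaHCO3) in each aliquot = 3.776 × 10^-3 mol (1:1 ratio)
n(NaHCO3) in the whole flask = 3.776 × 10^-3 × 250.0/20.00 = 0.04720 mol
mass of NaHCO3 = 0.04720 × 84.01 = 3.965 g
% NaHCO3 = 3.965 / 7.122 × 100 = 55.67 %

55.67 %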